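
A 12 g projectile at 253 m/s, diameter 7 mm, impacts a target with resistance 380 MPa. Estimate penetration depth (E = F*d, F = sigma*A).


A = pi*(d/2)^2 = pi*(7/2)^2 = 38.4845 mm^2
E = 0.5*m*v^2 = 0.5*0.012*253^2 = 384.054 J
depth = E/(sigma*A) = 384.054 J / (380 MPa * 38.4845 mm^2) = 384.054/(380 * 38.4845) m = 0.0262617 m ≈ 26.26 mm

26.26 mm


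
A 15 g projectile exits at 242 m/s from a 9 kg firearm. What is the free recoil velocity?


v_recoil = m_p * v_p / m_gun = 0.015 * 242 / 9 = 0.4033 m/s

0.4033 m/s


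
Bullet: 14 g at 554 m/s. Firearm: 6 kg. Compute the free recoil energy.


v_r = m_p*v_p/m_gun = 0.014*554/6 = 1.29267 m/s, E_r = 0.5*m_gun*v_r^2 = 0.5*6*1.29267^2 = 5.013 J

5.013 J


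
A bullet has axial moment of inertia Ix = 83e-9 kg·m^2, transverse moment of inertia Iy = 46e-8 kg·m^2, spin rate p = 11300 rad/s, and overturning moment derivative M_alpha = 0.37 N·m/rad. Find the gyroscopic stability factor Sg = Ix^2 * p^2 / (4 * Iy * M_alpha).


Sg = Ix^2 * p^2 / (4 * Iy * M_alpha) = (83e-9)^2 * 11300^2 / (4 * 46e-8 * 0.37) = 1.292

1.292


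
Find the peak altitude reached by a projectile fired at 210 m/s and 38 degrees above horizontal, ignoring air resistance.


H = (v0*sin(theta))^2 / (2g) = (210*sin(38°))^2 / (2*9.81) = 852 m

852 m


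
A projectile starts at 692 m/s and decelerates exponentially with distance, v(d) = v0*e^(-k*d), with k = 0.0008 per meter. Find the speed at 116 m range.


v = v0*exp(-k*d) = 692*exp(-0.0008*116) = 630.7 m/s

630.7 m/s


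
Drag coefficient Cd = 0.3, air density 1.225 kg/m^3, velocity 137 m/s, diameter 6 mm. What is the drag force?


A = pi*(d/2)^2 = pi*(6/2000)^2 = 2.82743e-05 m^2
Fd = 0.5*Cd*rho*A*v^2 = 0.5*0.3*1.225*2.82743e-05*137^2 = 0.09751 N

0.09751 N


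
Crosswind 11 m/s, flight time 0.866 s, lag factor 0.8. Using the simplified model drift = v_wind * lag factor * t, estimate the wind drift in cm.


drift = v_wind * lag * t = 11 * 0.8 * 0.866 = 7.6208 m ≈ 762.1 cm

762.1 cm


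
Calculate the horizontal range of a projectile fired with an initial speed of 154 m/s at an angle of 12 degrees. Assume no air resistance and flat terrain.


R = v0^2 * sin(2*theta) / g = 154^2 * sin(2*12°) / 9.81 = 983.3 m

983.3 m


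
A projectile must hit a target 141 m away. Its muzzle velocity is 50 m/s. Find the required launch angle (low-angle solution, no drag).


sin(2*theta) = R*g/v0^2 = 141*9.81/50^2 = 0.553284, theta = arcsin(0.553284)/2 = 16.8°

16.8 degrees


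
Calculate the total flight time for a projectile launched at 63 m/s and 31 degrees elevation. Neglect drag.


T = 2*v0*sin(theta)/g = 2*63*sin(31°)/9.81 = 6.615 s

6.615 s


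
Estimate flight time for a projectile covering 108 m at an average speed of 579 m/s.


t = d/v = 108/579 = 0.1865 s

0.1865 s


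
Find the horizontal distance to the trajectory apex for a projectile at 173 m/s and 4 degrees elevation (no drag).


R = v0^2*sin(2*theta)/g = 173^2*sin(2*4°)/9.81 = 424.599 m
apex_dist = R/2 = 424.599/2 = 212.3 m

212.3 m


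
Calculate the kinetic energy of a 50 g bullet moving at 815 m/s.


E = 0.5*m*v^2 = 0.5*0.05*815^2 = 16606 J

16606 J


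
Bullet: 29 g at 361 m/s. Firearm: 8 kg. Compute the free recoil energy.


v_r = m_p*v_p/m_gun = 0.029*361/8 = 1.30863 m/s, E_r = 0.5*m_gun*v_r^2 = 0.5*8*1.30863^2 = 6.85 J

6.85 J


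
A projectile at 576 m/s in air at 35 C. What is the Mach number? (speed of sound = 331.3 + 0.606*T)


a = 331.3 + 0.606*(35) = 352.51 m/s
M = v/a = 576/352.51 = 1.634

1.634


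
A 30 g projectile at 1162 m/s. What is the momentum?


p = m*v = 0.03*1162 = 34.86 kg·m/s

34.86 kg·m/s


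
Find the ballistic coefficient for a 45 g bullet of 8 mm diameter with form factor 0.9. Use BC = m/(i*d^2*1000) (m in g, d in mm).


BC = m/(i*d^2*1000) = 45/(0.9 * 8^2 * 1000) = 0.0007813

0.0007813


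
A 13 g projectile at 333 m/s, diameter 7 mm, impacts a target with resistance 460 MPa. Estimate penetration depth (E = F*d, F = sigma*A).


A = pi*(d/2)^2 = pi*(7/2)^2 = 38.4845 mm^2
E = 0.5*m*v^2 = 0.5*0.013*333^2 = 720.779 J
depth = E/(sigma*A) = 720.779 J / (460 MPa * 38.4845 mm^2) = 720.779/(460 * 38.4845) m = 0.0407153 m ≈ 40.72 mm

40.72 mm


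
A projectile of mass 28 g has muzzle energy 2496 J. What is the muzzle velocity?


v = sqrt(2*E/m) = sqrt(2*2496/0.028) = 422.2 m/s

422.2 m/s


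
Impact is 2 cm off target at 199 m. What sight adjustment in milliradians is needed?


1 mrad subtends 1 cm per 10 m of range, so adj = error_cm / (dist_m / 10) = 2 / (199/10) = 0.1005 mrad

0.1005 mrad


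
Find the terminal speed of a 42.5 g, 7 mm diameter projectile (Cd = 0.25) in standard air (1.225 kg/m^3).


A = pi*(d/2)^2 = pi*(7/2000)^2 = 3.84845e-05 m^2
vt = sqrt(2mg/(Cd*rho*A)) = sqrt(2*0.0425*9.81/(0.25 * 1.225 * 3.84845e-05)) = 266 m/s

266 m/s


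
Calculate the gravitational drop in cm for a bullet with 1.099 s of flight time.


drop = 0.5*g*t^2 = 0.5*9.81*1.099^2 = 5.92426 m ≈ 592.4 cm

592.4 cm


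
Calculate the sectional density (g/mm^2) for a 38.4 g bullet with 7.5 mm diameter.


SD = m/d^2 = 38.4/7.5^2 = 0.6827 g/mm^2

0.6827 g/mm^2


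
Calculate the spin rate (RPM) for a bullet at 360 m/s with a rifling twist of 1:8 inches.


twist_m = 8*0.0254 = 0.2032 m
spin = v/twist = 360/0.2032 = 1771.654 rev/s
RPM = spin*60 = 1771.654*60 ≈ 106299 RPM

106299 RPM


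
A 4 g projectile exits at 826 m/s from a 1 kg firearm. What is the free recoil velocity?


v_recoil = m_p * v_p / m_gun = 0.004 * 826 / 1 = 3.304 m/s

3.304 m/s


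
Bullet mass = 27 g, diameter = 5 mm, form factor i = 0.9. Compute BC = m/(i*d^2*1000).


BC = m/(i*d^2*1000) = 27/(0.9 * 5^2 * 1000) = 0.0012

0.0012


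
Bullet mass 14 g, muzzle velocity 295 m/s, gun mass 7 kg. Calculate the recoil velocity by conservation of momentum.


v_recoil = m_p * v_p / m_gun = 0.014 * 295 / 7 = 0.59 m/s

0.59 m/s


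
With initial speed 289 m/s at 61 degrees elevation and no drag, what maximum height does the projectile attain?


H = (v0*sin(theta))^2 / (2g) = (289*sin(61°))^2 / (2*9.81) = 3256 m

3256 m


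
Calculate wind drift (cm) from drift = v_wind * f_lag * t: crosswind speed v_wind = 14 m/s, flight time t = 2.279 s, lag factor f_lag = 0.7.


drift = v_wind * lag * t = 14 * 0.7 * 2.279 = 22.3342 m ≈ 2233 cm

2233 cm


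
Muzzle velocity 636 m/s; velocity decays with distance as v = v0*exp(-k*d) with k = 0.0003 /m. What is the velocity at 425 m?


v = v0*exp(-k*d) = 636*exp(-0.0003*425) = 559.9 m/s

559.9 m/s


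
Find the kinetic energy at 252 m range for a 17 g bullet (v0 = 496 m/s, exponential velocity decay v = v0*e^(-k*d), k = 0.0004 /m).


v = v0*exp(-k*d) = 496*exp(-0.0004*252) = 448.44 m/s
E = 0.5*m*v^2 = 0.5*0.017*448.44^2 = 1709 J

1709 J


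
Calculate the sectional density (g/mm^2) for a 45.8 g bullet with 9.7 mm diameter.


SD = m/d^2 = 45.8/9.7^2 = 0.4868 g/mm^2

0.4868 g/mm^2


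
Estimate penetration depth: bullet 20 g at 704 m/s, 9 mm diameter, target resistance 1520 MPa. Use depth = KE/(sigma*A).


A = pi*(d/2)^2 = pi*(9/2)^2 = 63.6173 mm^2
E = 0.5*m*v^2 = 0.5*0.02*704^2 = 4956.16 J
depth = E/(sigma*A) = 4956.16 J / (1520 MPa * 63.6173 mm^2) = 4956.16/(1520 * 63.6173) m = 0.0512539 m ≈ 51.25 mm

51.25 mm


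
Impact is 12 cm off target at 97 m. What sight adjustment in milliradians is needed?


1 mrad subtends 1 cm per 10 m of range, so adj = error_cm / (dist_m / 10) = 12 / (97/10) = 1.237 mrad

1.237 mrad


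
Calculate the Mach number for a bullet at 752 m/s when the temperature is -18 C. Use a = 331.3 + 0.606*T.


a = 331.3 + 0.606*(-18) = 320.392 m/s
M = v/a = 752/320.392 = 2.347

2.347


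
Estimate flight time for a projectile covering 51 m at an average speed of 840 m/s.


t = d/v = 51/840 = 0.06071 s

0.06071 s


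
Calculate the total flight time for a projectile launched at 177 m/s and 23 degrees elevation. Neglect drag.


T = 2*v0*sin(theta)/g = 2*177*sin(23°)/9.81 = 14.1 s

14.1 s


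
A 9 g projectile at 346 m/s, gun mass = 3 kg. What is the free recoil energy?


v_r = m_p*v_p/m_gun = 0.009*346/3 = 1.038 m/s, E_r = 0.5*m_gun*v_r^2 = 0.5*3*1.038^2 = 1.616 J

1.616 J


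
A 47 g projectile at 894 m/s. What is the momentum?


p = m*v = 0.047*894 = 42.02 kg·m/s

42.02 kg·m/s


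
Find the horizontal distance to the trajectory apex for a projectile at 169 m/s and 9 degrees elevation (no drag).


R = v0^2*sin(2*theta)/g = 169^2*sin(2*9°)/9.81 = 899.677 m
apex_dist = R/2 = 899.677/2 = 449.8 m

449.8 m


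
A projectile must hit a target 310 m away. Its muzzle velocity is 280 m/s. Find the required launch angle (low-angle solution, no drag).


sin(2*theta) = R*g/v0^2 = 310*9.81/280^2 = 0.0387895, theta = arcsin(0.0387895)/2 = 1.112°

1.112 degrees


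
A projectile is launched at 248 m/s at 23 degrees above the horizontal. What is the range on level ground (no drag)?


R = v0^2 * sin(2*theta) / g = 248^2 * sin(2*23°) / 9.81 = 4510 m

4510 m


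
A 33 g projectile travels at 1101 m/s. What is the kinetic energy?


E = 0.5*m*v^2 = 0.5*0.033*1101^2 = 20001 J

20001 J


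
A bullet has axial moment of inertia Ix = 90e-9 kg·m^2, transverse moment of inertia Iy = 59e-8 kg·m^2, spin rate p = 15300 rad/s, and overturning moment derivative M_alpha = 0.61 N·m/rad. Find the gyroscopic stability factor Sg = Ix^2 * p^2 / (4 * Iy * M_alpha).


Sg = Ix^2 * p^2 / (4 * Iy * M_alpha) = (90e-9)^2 * 15300^2 / (4 * 59e-8 * 0.61) = 1.317

1.317


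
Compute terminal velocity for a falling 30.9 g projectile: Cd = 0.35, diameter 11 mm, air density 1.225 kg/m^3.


A = pi*(d/2)^2 = pi*(11/2000)^2 = 9.50332e-05 m^2
vt = sqrt(2mg/(Cd*rho*A)) = sqrt(2*0.0309*9.81/(0.35 * 1.225 * 9.50332e-05)) = 122 m/s

122 m/s


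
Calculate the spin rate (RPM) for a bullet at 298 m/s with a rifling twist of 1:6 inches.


twist_m = 6*0.0254 = 0.1524 m
spin = v/twist = 298/0.1524 = 1955.381 rev/s
RPM = spin*60 = 1955.381*60 ≈ 117323 RPM

117323 RPM


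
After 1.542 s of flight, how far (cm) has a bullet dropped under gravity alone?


drop = 0.5*g*t^2 = 0.5*9.81*1.542^2 = 11.6629 m ≈ 1166 cm

1166 cm


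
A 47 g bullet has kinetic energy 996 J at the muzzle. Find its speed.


v = sqrt(2*E/m) = sqrt(2*996/0.047) = 205.9 m/s

205.9 m/s


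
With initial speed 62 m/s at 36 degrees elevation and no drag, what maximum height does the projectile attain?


H = (v0*sin(theta))^2 / (2g) = (62*sin(36°))^2 / (2*9.81) = 67.69 m

67.69 m


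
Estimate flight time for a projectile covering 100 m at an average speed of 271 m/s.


t = d/v = 100/271 = 0.369 s

0.369 s


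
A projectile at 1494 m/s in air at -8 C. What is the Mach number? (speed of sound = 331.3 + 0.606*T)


a = 331.3 + 0.606*(-8) = 326.452 m/s
M = v/a = 1494/326.452 = 4.576

4.576


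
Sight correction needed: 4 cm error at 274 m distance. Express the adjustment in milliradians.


1 mrad subtends 1 cm per 10 m of range, so adj = error_cm / (dist_m / 10) = 4 / (274/10) = 0.146 mrad

0.146 mrad


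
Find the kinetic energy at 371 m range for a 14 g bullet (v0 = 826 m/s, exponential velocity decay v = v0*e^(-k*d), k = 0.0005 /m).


v = v0*exp(-k*d) = 826*exp(-0.0005*371) = 686.149 m/s
E = 0.5*m*v^2 = 0.5*0.014*686.149^2 = 3296 J

3296 J


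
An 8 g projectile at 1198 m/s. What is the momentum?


p = m*v = 0.008*1198 = 9.584 kg·m/s

9.584 kg·m/s


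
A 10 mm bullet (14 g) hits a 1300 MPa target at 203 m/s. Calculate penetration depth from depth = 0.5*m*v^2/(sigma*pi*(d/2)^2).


A = pi*(d/2)^2 = pi*(10/2)^2 = 78.5398 mm^2
E = 0.5*m*v^2 = 0.5*0.014*203^2 = 288.463 J
depth = E/(sigma*A) = 288.463 J / (1300 MPa * 78.5398 mm^2) = 288.463/(1300 * 78.5398) m = 0.00282525 m ≈ 2.825 mm

2.825 mm


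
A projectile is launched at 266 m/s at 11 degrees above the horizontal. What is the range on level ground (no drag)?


R = v0^2 * sin(2*theta) / g = 266^2 * sin(2*11°) / 9.81 = 2702 m

2702 m


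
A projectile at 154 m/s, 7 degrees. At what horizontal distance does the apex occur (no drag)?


R = v0^2*sin(2*theta)/g = 154^2*sin(2*7°)/9.81 = 584.854 m
apex_dist = R/2 = 584.854/2 = 292.4 m

292.4 m


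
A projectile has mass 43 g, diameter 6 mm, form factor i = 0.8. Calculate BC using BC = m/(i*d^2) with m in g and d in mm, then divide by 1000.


BC = m/(i*d^2*1000) = 43/(0.8 * 6^2 * 1000) = 0.001493

0.001493


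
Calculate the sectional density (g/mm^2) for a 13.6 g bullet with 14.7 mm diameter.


SD = m/d^2 = 13.6/14.7^2 = 0.06294 g/mm^2

0.06294 g/mm^2


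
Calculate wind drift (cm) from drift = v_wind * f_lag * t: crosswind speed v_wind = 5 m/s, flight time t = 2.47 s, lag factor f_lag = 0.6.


drift = v_wind * lag * t = 5 * 0.6 * 2.47 = 7.41 m ≈ 741 cm

741 cm


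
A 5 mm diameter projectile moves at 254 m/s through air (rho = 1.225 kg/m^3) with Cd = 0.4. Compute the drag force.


A = pi*(d/2)^2 = pi*(5/2000)^2 = 1.96350e-05 m^2
Fd = 0.5*Cd*rho*A*v^2 = 0.5*0.4*1.225*1.96350e-05*254^2 = 0.3104 N

0.3104 N


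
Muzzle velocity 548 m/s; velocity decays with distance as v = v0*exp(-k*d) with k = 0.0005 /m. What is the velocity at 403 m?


v = v0*exp(-k*d) = 548*exp(-0.0005*403) = 448 m/s

448 m/s


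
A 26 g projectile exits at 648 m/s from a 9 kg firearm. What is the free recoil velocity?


v_recoil = m_p * v_p / m_gun = 0.026 * 648 / 9 = 1.872 m/s

1.872 m/s


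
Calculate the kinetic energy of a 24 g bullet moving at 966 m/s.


E = 0.5*m*v^2 = 0.5*0.024*966^2 = 11198 J

11198 J


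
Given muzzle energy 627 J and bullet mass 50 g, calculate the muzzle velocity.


v = sqrt(2*E/m) = sqrt(2*627/0.05) = 158.4 m/s

158.4 m/s


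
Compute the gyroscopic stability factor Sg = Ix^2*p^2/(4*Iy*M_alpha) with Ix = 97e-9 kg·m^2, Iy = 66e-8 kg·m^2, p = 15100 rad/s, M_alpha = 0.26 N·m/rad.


Sg = Ix^2 * p^2 / (4 * Iy * M_alpha) = (97e-9)^2 * 15100^2 / (4 * 66e-8 * 0.26) = 3.126

3.126


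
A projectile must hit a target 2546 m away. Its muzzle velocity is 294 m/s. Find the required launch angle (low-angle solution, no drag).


sin(2*theta) = R*g/v0^2 = 2546*9.81/294^2 = 0.288957, theta = arcsin(0.288957)/2 = 8.398°

8.398 degrees


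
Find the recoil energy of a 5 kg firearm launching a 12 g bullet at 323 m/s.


v_r = m_p*v_p/m_gun = 0.012*323/5 = 0.7752 m/s, E_r = 0.5*m_gun*v_r^2 = 0.5*5*0.7752^2 = 1.502 J

1.502 J


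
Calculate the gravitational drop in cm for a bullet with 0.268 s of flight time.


drop = 0.5*g*t^2 = 0.5*9.81*0.268^2 = 0.352297 m ≈ 35.23 cm

35.23 cm


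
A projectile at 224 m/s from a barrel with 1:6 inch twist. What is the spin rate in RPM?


twist_m = 6*0.0254 = 0.1524 m
spin = v/twist = 224/0.1524 = 1469.816 rev/s
RPM = spin*60 = 1469.816*60 ≈ 88189 RPM

88189 RPM


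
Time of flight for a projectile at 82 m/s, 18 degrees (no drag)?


T = 2*v0*sin(theta)/g = 2*82*sin(18°)/9.81 = 5.166 s

5.166 s


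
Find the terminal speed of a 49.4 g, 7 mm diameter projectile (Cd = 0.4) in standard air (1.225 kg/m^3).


A = pi*(d/2)^2 = pi*(7/2000)^2 = 3.84845e-05 m^2
vt = sqrt(2mg/(Cd*rho*A)) = sqrt(2*0.0494*9.81/(0.4 * 1.225 * 3.84845e-05)) = 226.7 m/s

226.7 m/s


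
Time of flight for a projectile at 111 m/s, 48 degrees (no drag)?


T = 2*v0*sin(theta)/g = 2*111*sin(48°)/9.81 = 16.82 s

16.82 s


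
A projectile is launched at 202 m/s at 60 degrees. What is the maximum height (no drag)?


H = (v0*sin(theta))^2 / (2g) = (202*sin(60°))^2 / (2*9.81) = 1560 m

1560 m


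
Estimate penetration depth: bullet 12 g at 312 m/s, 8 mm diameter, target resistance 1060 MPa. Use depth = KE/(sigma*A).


A = pi*(d/2)^2 = pi*(8/2)^2 = 50.2655 mm^2
E = 0.5*m*v^2 = 0.5*0.012*312^2 = 584.064 J
depth = E/(sigma*A) = 584.064 J / (1060 MPa * 50.2655 mm^2) = 584.064/(1060 * 50.2655) m = 0.0109619 m ≈ 10.96 mm

10.96 mm


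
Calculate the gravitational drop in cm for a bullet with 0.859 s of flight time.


drop = 0.5*g*t^2 = 0.5*9.81*0.859^2 = 3.61931 m ≈ 361.9 cm

361.9 cm


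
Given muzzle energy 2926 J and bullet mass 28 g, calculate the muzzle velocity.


v = sqrt(2*E/m) = sqrt(2*2926/0.028) = 457.2 m/s

457.2 m/s


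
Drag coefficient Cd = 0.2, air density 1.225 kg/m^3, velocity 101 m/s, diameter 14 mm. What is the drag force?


A = pi*(d/2)^2 = pi*(14/2000)^2 = 1.53938e-04 m^2
Fd = 0.5*Cd*rho*A*v^2 = 0.5*0.2*1.225*1.53938e-04*101^2 = 0.1924 N

0.1924 N


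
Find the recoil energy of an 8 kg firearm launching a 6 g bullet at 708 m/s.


v_r = m_p*v_p/m_gun = 0.006*708/8 = 0.531 m/s, E_r = 0.5*m_gun*v_r^2 = 0.5*8*0.531^2 = 1.128 J

1.128 J


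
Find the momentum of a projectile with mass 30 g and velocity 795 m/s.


p = m*v = 0.03*795 = 23.85 kg·m/s

23.85 kg·m/s


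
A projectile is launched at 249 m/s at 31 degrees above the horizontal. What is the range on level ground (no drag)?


R = v0^2 * sin(2*theta) / g = 249^2 * sin(2*31°) / 9.81 = 5580 m

5580 m


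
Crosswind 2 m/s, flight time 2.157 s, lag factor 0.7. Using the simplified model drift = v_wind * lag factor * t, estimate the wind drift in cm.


drift = v_wind * lag * t = 2 * 0.7 * 2.157 = 3.0198 m ≈ 302 cm

302 cm


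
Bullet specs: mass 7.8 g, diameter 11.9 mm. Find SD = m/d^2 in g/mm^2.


SD = m/d^2 = 7.8/11.9^2 = 0.05508 g/mm^2

0.05508 g/mm^2


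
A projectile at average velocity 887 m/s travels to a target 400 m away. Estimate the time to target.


t = d/v = 400/887 = 0.451 s

0.451 s


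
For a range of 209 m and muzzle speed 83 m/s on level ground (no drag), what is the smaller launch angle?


sin(2*theta) = R*g/v0^2 = 209*9.81/83^2 = 0.297618, theta = arcsin(0.297618)/2 = 8.657°

8.657 degrees


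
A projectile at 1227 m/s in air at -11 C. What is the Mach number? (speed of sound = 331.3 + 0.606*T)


a = 331.3 + 0.606*(-11) = 324.634 m/s
M = v/a = 1227/324.634 = 3.78

3.78


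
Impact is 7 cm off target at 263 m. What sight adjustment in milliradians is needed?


1 mrad subtends 1 cm per 10 m of range, so adj = error_cm / (dist_m / 10) = 7 / (263/10) = 0.2662 mrad

0.2662 mrad


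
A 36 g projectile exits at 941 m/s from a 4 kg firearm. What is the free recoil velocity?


v_recoil = m_p * v_p / m_gun = 0.036 * 941 / 4 = 8.469 m/s

8.469 m/s


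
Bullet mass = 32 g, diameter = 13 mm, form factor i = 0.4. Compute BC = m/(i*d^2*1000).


BC = m/(i*d^2*1000) = 32/(0.4 * 13^2 * 1000) = 0.0004734

0.0004734


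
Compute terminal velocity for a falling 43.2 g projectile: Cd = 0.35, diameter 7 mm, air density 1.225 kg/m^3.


A = pi*(d/2)^2 = pi*(7/2000)^2 = 3.84845e-05 m^2
vt = sqrt(2mg/(Cd*rho*A)) = sqrt(2*0.0432*9.81/(0.35 * 1.225 * 3.84845e-05)) = 226.6 m/s

226.6 m/s


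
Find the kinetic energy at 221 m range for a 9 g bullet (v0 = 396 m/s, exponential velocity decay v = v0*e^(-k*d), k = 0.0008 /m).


v = v0*exp(-k*d) = 396*exp(-0.0008*221) = 331.827 m/s
E = 0.5*m*v^2 = 0.5*0.009*331.827^2 = 495.5 J

495.5 J


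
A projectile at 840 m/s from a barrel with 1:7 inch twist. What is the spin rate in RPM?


twist_m = 7*0.0254 = 0.1778 m
spin = v/twist = 840/0.1778 = 4724.409 rev/s
RPM = spin*60 = 4724.409*60 ≈ 283465 RPM

283465 RPM


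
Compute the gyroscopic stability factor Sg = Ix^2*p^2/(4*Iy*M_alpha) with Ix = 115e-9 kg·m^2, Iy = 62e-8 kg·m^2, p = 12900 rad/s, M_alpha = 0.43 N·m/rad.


Sg = Ix^2 * p^2 / (4 * Iy * M_alpha) = (115e-9)^2 * 12900^2 / (4 * 62e-8 * 0.43) = 2.064

2.064


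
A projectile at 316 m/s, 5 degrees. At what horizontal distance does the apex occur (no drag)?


R = v0^2*sin(2*theta)/g = 316^2*sin(2*5°)/9.81 = 1767.56 m
apex_dist = R/2 = 1767.56/2 = 883.8 m

883.8 m


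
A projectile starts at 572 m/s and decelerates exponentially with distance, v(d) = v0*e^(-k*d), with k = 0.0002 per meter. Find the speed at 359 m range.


v = v0*exp(-k*d) = 572*exp(-0.0002*359) = 532.4 m/s

532.4 m/s


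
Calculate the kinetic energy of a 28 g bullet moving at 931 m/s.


E = 0.5*m*v^2 = 0.5*0.028*931^2 = 12135 J

12135 J


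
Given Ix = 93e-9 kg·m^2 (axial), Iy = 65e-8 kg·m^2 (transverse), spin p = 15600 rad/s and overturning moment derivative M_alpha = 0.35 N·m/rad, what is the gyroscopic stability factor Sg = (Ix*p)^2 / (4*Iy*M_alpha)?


Sg = Ix^2 * p^2 / (4 * Iy * M_alpha) = (93e-9)^2 * 15600^2 / (4 * 65e-8 * 0.35) = 2.313

2.313


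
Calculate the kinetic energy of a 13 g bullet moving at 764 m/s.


E = 0.5*m*v^2 = 0.5*0.013*764^2 = 3794 J

3794 J


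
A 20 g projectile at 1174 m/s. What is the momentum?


p = m*v = 0.02*1174 = 23.48 kg·m/s

23.48 kg·m/s


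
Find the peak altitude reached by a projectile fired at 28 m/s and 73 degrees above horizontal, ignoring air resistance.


H = (v0*sin(theta))^2 / (2g) = (28*sin(73°))^2 / (2*9.81) = 36.54 m

36.54 m


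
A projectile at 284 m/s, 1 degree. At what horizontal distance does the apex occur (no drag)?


R = v0^2*sin(2*theta)/g = 284^2*sin(2*1°)/9.81 = 286.937 m
apex_dist = R/2 = 286.937/2 = 143.5 m

143.5 m


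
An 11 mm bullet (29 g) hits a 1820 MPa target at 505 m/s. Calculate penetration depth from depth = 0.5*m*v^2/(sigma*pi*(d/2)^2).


A = pi*(d/2)^2 = pi*(11/2)^2 = 95.0332 mm^2
E = 0.5*m*v^2 = 0.5*0.029*505^2 = 3697.86 J
depth = E/(sigma*A) = 3697.86 J / (1820 MPa * 95.0332 mm^2) = 3697.86/(1820 * 95.0332) m = 0.0213798 m ≈ 21.38 mm

21.38 mm


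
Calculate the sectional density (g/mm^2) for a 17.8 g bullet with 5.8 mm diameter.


SD = m/d^2 = 17.8/5.8^2 = 0.5291 g/mm^2

0.5291 g/mm^2


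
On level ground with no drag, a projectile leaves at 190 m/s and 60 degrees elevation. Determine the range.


R = v0^2 * sin(2*theta) / g = 190^2 * sin(2*60°) / 9.81 = 3187 m

3187 m


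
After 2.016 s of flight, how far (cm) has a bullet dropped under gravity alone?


drop = 0.5*g*t^2 = 0.5*9.81*2.016^2 = 19.9352 m ≈ 1994 cm

1994 cm


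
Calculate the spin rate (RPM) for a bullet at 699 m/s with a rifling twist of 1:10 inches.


twist_m = 10*0.0254 = 0.254 m
spin = v/twist = 699/0.254 = 2751.969 rev/s
RPM = spin*60 = 2751.969*60 ≈ 165118 RPM

165118 RPM


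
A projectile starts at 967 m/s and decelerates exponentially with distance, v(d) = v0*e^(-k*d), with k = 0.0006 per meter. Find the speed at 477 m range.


v = v0*exp(-k*d) = 967*exp(-0.0006*477) = 726.3 m/s

726.3 m/s


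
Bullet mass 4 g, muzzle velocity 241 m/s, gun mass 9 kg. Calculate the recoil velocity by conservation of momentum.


v_recoil = m_p * v_p / m_gun = 0.004 * 241 / 9 = 0.1071 m/s

0.1071 m/s


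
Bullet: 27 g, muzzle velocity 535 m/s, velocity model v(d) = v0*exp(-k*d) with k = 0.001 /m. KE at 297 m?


v = v0*exp(-k*d) = 535*exp(-0.001*297) = 397.529 m/s
E = 0.5*m*v^2 = 0.5*0.027*397.529^2 = 2133 J

2133 J


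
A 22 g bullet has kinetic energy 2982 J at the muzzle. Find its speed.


v = sqrt(2*E/m) = sqrt(2*2982/0.022) = 520.7 m/s

520.7 m/s


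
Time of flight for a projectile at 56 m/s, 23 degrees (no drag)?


T = 2*v0*sin(theta)/g = 2*56*sin(23°)/9.81 = 4.461 s

4.461 s


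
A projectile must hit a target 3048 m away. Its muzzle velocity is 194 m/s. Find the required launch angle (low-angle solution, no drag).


sin(2*theta) = R*g/v0^2 = 3048*9.81/194^2 = 0.794476, theta = arcsin(0.794476)/2 = 26.3°

26.3 degrees


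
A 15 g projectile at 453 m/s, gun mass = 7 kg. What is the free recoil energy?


v_r = m_p*v_p/m_gun = 0.015*453/7 = 0.970714 m/s, E_r = 0.5*m_gun*v_r^2 = 0.5*7*0.970714^2 = 3.298 J

3.298 J


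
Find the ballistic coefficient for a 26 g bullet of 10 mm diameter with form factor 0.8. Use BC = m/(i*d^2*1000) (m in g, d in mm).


BC = m/(i*d^2*1000) = 26/(0.8 * 10^2 * 1000) = 0.000325

0.000325


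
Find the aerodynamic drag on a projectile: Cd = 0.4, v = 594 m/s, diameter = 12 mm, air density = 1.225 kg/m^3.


A = pi*(d/2)^2 = pi*(12/2000)^2 = 1.13097e-04 m^2
Fd = 0.5*Cd*rho*A*v^2 = 0.5*0.4*1.225*1.13097e-04*594^2 = 9.777 N

9.777 N


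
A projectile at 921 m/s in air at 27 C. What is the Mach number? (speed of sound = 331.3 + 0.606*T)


a = 331.3 + 0.606*(27) = 347.662 m/s
M = v/a = 921/347.662 = 2.649

2.649


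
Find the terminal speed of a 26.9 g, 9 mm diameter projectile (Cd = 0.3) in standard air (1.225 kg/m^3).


A = pi*(d/2)^2 = pi*(9/2000)^2 = 6.36173e-05 m^2
vt = sqrt(2mg/(Cd*rho*A)) = sqrt(2*0.0269*9.81/(0.3 * 1.225 * 6.36173e-05)) = 150.2 m/s

150.2 m/s


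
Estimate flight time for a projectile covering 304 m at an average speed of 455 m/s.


t = d/v = 304/455 = 0.6681 s

0.6681 s


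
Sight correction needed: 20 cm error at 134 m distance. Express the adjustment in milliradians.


1 mrad subtends 1 cm per 10 m of range, so adj = error_cm / (dist_m / 10) = 20 / (134/10) = 1.493 mrad

1.493 mrad


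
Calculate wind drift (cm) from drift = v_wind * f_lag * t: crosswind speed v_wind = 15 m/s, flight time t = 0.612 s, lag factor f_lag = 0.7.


drift = v_wind * lag * t = 15 * 0.7 * 0.612 = 6.426 m ≈ 642.6 cm

642.6 cm


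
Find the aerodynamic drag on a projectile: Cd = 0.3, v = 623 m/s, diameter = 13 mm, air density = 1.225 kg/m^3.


A = pi*(d/2)^2 = pi*(13/2000)^2 = 1.32732e-04 m^2
Fd = 0.5*Cd*rho*A*v^2 = 0.5*0.3*1.225*1.32732e-04*623^2 = 9.466 N

9.466 N


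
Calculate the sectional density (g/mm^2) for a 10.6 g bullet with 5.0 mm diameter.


SD = m/d^2 = 10.6/5.0^2 = 0.424 g/mm^2

0.424 g/mm^2


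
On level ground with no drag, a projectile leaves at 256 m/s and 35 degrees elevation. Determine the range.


R = v0^2 * sin(2*theta) / g = 256^2 * sin(2*35°) / 9.81 = 6278 m

6278 m


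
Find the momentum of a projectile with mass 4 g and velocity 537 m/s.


p = m*v = 0.004*537 = 2.148 kg·m/s

2.148 kg·m/s


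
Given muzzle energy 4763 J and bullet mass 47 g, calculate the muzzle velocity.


v = sqrt(2*E/m) = sqrt(2*4763/0.047) = 450.2 m/s

450.2 m/s


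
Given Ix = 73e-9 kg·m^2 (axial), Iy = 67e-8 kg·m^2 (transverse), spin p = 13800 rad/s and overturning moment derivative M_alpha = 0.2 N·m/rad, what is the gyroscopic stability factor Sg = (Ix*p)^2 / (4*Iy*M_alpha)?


Sg = Ix^2 * p^2 / (4 * Iy * M_alpha) = (73e-9)^2 * 13800^2 / (4 * 67e-8 * 0.2) = 1.893

1.893


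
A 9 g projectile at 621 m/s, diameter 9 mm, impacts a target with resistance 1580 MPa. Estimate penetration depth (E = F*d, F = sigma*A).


A = pi*(d/2)^2 = pi*(9/2)^2 = 63.6173 mm^2
E = 0.5*m*v^2 = 0.5*0.009*621^2 = 1735.38 J
depth = E/(sigma*A) = 1735.38 J / (1580 MPa * 63.6173 mm^2) = 1735.38/(1580 * 63.6173) m = 0.0172649 m ≈ 17.26 mm

17.26 mm


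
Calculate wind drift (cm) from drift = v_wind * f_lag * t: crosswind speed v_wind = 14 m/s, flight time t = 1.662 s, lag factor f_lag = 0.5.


drift = v_wind * lag * t = 14 * 0.5 * 1.662 = 11.634 m ≈ 1163 cm

1163 cm


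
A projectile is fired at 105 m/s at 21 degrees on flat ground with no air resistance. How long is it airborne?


T = 2*v0*sin(theta)/g = 2*105*sin(21°)/9.81 = 7.671 s

7.671 s


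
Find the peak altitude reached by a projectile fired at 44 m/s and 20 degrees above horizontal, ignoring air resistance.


H = (v0*sin(theta))^2 / (2g) = (44*sin(20°))^2 / (2*9.81) = 11.54 m

11.54 m


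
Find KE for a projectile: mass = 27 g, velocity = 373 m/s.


E = 0.5*m*v^2 = 0.5*0.027*373^2 = 1878 J

1878 J


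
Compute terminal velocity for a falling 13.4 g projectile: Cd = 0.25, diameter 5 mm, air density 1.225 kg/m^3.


A = pi*(d/2)^2 = pi*(5/2000)^2 = 1.96350e-05 m^2
vt = sqrt(2mg/(Cd*rho*A)) = sqrt(2*0.0134*9.81/(0.25 * 1.225 * 1.96350e-05)) = 209.1 m/s

209.1 m/s


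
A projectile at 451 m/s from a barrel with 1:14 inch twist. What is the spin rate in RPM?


twist_m = 14*0.0254 = 0.3556 m
spin = v/twist = 451/0.3556 = 1268.279 rev/s
RPM = spin*60 = 1268.279*60 ≈ 76097 RPM

76097 RPM


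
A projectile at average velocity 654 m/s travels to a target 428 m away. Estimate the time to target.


t = d/v = 428/654 = 0.6544 s

0.6544 s


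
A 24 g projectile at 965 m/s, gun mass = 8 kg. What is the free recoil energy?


v_r = m_p*v_p/m_gun = 0.024*965/8 = 2.895 m/s, E_r = 0.5*m_gun*v_r^2 = 0.5*8*2.895^2 = 33.52 J

33.52 J


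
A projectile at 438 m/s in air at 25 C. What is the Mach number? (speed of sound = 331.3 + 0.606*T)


a = 331.3 + 0.606*(25) = 346.45 m/s
M = v/a = 438/346.45 = 1.264

1.264


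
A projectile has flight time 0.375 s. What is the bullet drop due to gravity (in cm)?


drop = 0.5*g*t^2 = 0.5*9.81*0.375^2 = 0.689766 m ≈ 68.98 cm

68.98 cm


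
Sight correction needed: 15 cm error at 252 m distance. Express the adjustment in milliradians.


1 mrad subtends 1 cm per 10 m of range, so adj = error_cm / (dist_m / 10) = 15 / (252/10) = 0.5952 mrad

0.5952 mrad


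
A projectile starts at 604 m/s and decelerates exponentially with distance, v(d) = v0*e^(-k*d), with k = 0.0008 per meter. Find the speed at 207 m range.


v = v0*exp(-k*d) = 604*exp(-0.0008*207) = 511.8 m/s

511.8 m/s


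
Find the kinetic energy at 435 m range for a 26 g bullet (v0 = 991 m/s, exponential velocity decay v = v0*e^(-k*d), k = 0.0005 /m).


v = v0*exp(-k*d) = 991*exp(-0.0005*435) = 797.287 m/s
E = 0.5*m*v^2 = 0.5*0.026*797.287^2 = 8264 J

8264 J


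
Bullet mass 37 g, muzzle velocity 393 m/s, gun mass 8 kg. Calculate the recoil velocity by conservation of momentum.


v_recoil = m_p * v_p / m_gun = 0.037 * 393 / 8 = 1.818 m/s

1.818 m/s


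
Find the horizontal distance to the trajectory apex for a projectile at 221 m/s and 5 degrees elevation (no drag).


R = v0^2*sin(2*theta)/g = 221^2*sin(2*5°)/9.81 = 864.541 m
apex_dist = R/2 = 864.541/2 = 432.3 m

432.3 m


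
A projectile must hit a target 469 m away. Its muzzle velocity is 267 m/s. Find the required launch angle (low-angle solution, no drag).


sin(2*theta) = R*g/v0^2 = 469*9.81/267^2 = 0.0645386, theta = arcsin(0.0645386)/2 = 1.85°

1.85 degrees


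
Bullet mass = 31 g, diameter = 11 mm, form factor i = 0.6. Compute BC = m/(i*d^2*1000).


BC = m/(i*d^2*1000) = 31/(0.6 * 11^2 * 1000) = 0.000427

0.000427


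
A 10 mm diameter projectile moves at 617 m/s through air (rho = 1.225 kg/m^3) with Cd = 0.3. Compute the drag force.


A = pi*(d/2)^2 = pi*(10/2000)^2 = 7.85398e-05 m^2
Fd = 0.5*Cd*rho*A*v^2 = 0.5*0.3*1.225*7.85398e-05*617^2 = 5.494 N

5.494 N


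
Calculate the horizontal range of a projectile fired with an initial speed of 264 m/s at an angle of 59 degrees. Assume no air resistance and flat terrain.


R = v0^2 * sin(2*theta) / g = 264^2 * sin(2*59°) / 9.81 = 6273 m

6273 m


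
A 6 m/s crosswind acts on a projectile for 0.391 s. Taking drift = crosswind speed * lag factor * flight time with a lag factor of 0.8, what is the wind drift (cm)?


drift = v_wind * lag * t = 6 * 0.8 * 0.391 = 1.8768 m ≈ 187.7 cm

187.7 cm


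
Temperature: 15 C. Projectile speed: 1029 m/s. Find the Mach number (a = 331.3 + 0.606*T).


a = 331.3 + 0.606*(15) = 340.39 m/s
M = v/a = 1029/340.39 = 3.023

3.023


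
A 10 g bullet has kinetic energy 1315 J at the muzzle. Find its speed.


v = sqrt(2*E/m) = sqrt(2*1315/0.01) = 512.8 m/s

512.8 m/s


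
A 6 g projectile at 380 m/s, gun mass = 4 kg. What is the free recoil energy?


v_r = m_p*v_p/m_gun = 0.006*380/4 = 0.57 m/s, E_r = 0.5*m_gun*v_r^2 = 0.5*4*0.57^2 = 0.6498 J

0.6498 J


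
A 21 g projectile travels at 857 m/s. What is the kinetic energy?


E = 0.5*m*v^2 = 0.5*0.021*857^2 = 7712 J

7712 J


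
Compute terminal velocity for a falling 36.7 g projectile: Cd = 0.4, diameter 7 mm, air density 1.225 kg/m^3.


A = pi*(d/2)^2 = pi*(7/2000)^2 = 3.84845e-05 m^2
vt = sqrt(2mg/(Cd*rho*A)) = sqrt(2*0.0367*9.81/(0.4 * 1.225 * 3.84845e-05)) = 195.4 m/s

195.4 m/s


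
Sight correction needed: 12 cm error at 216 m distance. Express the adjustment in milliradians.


1 mrad subtends 1 cm per 10 m of range, so adj = error_cm / (dist_m / 10) = 12 / (216/10) = 0.5556 mrad

0.5556 mrad


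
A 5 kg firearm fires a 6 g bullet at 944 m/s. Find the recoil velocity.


v_recoil = m_p * v_p / m_gun = 0.006 * 944 / 5 = 1.133 m/s

1.133 m/s


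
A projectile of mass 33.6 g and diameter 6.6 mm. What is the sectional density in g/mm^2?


SD = m/d^2 = 33.6/6.6^2 = 0.7713 g/mm^2

0.7713 g/mm^2


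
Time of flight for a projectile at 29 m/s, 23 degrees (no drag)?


T = 2*v0*sin(theta)/g = 2*29*sin(23°)/9.81 = 2.31 s

2.31 s


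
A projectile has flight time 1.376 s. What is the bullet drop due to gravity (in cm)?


drop = 0.5*g*t^2 = 0.5*9.81*1.376^2 = 9.28701 m ≈ 928.7 cm

928.7 cm


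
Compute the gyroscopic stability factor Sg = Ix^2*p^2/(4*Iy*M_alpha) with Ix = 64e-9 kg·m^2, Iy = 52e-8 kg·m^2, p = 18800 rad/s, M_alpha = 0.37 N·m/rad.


Sg = Ix^2 * p^2 / (4 * Iy * M_alpha) = (64e-9)^2 * 18800^2 / (4 * 52e-8 * 0.37) = 1.881

1.881


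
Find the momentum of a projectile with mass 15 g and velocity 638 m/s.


p = m*v = 0.015*638 = 9.57 kg·m/s

9.57 kg·m/s


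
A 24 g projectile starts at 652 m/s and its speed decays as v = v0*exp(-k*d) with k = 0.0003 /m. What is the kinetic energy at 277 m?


v = v0*exp(-k*d) = 652*exp(-0.0003*277) = 600.009 m/s
E = 0.5*m*v^2 = 0.5*0.024*600.009^2 = 4320 J

4320 J


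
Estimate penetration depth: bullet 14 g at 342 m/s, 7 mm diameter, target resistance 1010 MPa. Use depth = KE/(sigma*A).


A = pi*(d/2)^2 = pi*(7/2)^2 = 38.4845 mm^2
E = 0.5*m*v^2 = 0.5*0.014*342^2 = 818.748 J
depth = E/(sigma*A) = 818.748 J / (1010 MPa * 38.4845 mm^2) = 818.748/(1010 * 38.4845) m = 0.0210641 m ≈ 21.06 mm

21.06 mm


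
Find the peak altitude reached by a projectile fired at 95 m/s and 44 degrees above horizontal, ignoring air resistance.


H = (v0*sin(theta))^2 / (2g) = (95*sin(44°))^2 / (2*9.81) = 222 m

222 m


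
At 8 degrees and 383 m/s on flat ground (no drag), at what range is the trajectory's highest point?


R = v0^2*sin(2*theta)/g = 383^2*sin(2*8°)/9.81 = 4121.61 m
apex_dist = R/2 = 4121.61/2 = 2061 m

2061 m


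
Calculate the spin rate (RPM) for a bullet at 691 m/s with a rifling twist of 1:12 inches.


twist_m = 12*0.0254 = 0.3048 m
spin = v/twist = 691/0.3048 = 2267.06 rev/s
RPM = spin*60 = 2267.06*60 ≈ 136024 RPM

136024 RPM


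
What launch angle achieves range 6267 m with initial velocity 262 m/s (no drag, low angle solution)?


sin(2*theta) = R*g/v0^2 = 6267*9.81/262^2 = 0.895625, theta = arcsin(0.895625)/2 = 31.79°

31.79 degrees


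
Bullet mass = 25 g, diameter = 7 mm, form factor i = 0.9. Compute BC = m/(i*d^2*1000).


BC = m/(i*d^2*1000) = 25/(0.9 * 7^2 * 1000) = 0.0005669

0.0005669


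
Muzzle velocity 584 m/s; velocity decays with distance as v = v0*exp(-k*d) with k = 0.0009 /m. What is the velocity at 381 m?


v = v0*exp(-k*d) = 584*exp(-0.0009*381) = 414.5 m/s

414.5 m/s


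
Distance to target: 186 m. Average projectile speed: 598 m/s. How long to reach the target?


t = d/v = 186/598 = 0.311 s

0.311 s


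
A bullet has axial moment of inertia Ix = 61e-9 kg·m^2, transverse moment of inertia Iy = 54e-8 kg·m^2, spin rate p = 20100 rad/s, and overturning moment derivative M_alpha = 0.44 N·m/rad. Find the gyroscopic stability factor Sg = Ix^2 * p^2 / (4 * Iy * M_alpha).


Sg = Ix^2 * p^2 / (4 * Iy * M_alpha) = (61e-9)^2 * 20100^2 / (4 * 54e-8 * 0.44) = 1.582

1.582


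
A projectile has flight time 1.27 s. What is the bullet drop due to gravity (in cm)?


drop = 0.5*g*t^2 = 0.5*9.81*1.27^2 = 7.91127 m ≈ 791.1 cm

791.1 cm


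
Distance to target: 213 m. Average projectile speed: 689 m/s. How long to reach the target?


t = d/v = 213/689 = 0.3091 s

0.3091 s


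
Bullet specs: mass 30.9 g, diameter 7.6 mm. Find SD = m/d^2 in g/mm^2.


SD = m/d^2 = 30.9/7.6^2 = 0.535 g/mm^2

0.535 g/mm^2


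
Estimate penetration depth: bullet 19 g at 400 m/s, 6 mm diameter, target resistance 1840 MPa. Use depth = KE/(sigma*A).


A = pi*(d/2)^2 = pi*(6/2)^2 = 28.2743 mm^2
E = 0.5*m*v^2 = 0.5*0.019*400^2 = 1520 J
depth = E/(sigma*A) = 1520 J / (1840 MPa * 28.2743 mm^2) = 1520/(1840 * 28.2743) m = 0.0292168 m ≈ 29.22 mm

29.22 mm


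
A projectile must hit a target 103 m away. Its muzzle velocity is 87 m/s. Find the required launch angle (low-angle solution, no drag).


sin(2*theta) = R*g/v0^2 = 103*9.81/87^2 = 0.133496, theta = arcsin(0.133496)/2 = 3.836°

3.836 degrees


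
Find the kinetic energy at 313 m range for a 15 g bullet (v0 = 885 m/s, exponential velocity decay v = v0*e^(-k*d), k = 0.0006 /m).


v = v0*exp(-k*d) = 885*exp(-0.0006*313) = 733.471 m/s
E = 0.5*m*v^2 = 0.5*0.015*733.471^2 = 4035 J

4035 J


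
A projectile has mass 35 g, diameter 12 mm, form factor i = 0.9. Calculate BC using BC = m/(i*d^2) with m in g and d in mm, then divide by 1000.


BC = m/(i*d^2*1000) = 35/(0.9 * 12^2 * 1000) = 0.0002701

0.0002701


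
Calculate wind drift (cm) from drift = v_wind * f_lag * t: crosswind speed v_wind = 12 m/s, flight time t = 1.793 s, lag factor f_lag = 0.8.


drift = v_wind * lag * t = 12 * 0.8 * 1.793 = 17.2128 m ≈ 1721 cm

1721 cm


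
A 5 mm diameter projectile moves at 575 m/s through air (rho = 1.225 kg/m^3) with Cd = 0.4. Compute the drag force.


A = pi*(d/2)^2 = pi*(5/2000)^2 = 1.96350e-05 m^2
Fd = 0.5*Cd*rho*A*v^2 = 0.5*0.4*1.225*1.96350e-05*575^2 = 1.59 N

1.59 N


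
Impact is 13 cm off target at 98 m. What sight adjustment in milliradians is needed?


1 mrad subtends 1 cm per 10 m of range, so adj = error_cm / (dist_m / 10) = 13 / (98/10) = 1.327 mrad

1.327 mrad


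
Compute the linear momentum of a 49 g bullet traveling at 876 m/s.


p = m*v = 0.049*876 = 42.92 kg·m/s

42.92 kg·m/s


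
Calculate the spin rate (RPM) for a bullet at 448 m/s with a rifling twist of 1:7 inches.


twist_m = 7*0.0254 = 0.1778 m
spin = v/twist = 448/0.1778 = 2519.685 rev/s
RPM = spin*60 = 2519.685*60 ≈ 151181 RPM

151181 RPM


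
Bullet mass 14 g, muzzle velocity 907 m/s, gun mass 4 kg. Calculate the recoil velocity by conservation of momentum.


v_recoil = m_p * v_p / m_gun = 0.014 * 907 / 4 = 3.175 m/s

3.175 m/s


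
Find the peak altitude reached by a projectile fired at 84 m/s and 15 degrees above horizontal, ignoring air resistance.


H = (v0*sin(theta))^2 / (2g) = (84*sin(15°))^2 / (2*9.81) = 24.09 m

24.09 m


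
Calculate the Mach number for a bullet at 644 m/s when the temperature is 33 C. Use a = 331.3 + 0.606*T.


a = 331.3 + 0.606*(33) = 351.298 m/s
M = v/a = 644/351.298 = 1.833

1.833


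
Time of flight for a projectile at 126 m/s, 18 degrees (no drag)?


T = 2*v0*sin(theta)/g = 2*126*sin(18°)/9.81 = 7.938 s

7.938 s


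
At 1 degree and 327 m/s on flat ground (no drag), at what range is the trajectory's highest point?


R = v0^2*sin(2*theta)/g = 327^2*sin(2*1°)/9.81 = 380.405 m
apex_dist = R/2 = 380.405/2 = 190.2 m

190.2 m


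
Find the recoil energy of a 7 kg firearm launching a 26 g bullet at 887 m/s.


v_r = m_p*v_p/m_gun = 0.026*887/7 = 3.29457 m/s, E_r = 0.5*m_gun*v_r^2 = 0.5*7*3.29457^2 = 37.99 J

37.99 J


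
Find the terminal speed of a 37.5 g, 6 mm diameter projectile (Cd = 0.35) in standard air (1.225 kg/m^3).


A = pi*(d/2)^2 = pi*(6/2000)^2 = 2.82743e-05 m^2
vt = sqrt(2mg/(Cd*rho*A)) = sqrt(2*0.0375*9.81/(0.35 * 1.225 * 2.82743e-05)) = 246.4 m/s

246.4 m/s


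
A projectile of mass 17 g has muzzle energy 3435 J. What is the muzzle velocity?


v = sqrt(2*E/m) = sqrt(2*3435/0.017) = 635.7 m/s

635.7 m/s
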